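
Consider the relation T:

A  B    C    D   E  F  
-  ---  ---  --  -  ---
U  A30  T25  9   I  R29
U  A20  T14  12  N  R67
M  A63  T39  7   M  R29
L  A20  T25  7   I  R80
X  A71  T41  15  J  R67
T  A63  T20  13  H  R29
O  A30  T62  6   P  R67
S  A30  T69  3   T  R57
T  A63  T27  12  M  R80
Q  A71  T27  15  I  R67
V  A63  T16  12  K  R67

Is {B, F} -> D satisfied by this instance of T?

(B=A30, F=R29): 1 row → D = 9 ✓
(B=A20, F=R67): 1 row → D = 12 ✓
(B=A63, F=R29): 2 rows → D takes values {7, 13} — violation
(B=A20, F=R80): 1 row → D = 7 ✓
(B=A71, F=R67): 2 rows → D = 15, 15 ✓
(B=A30, F=R67): 1 row → D = 6 ✓
(B=A30, F=R57): 1 row → D = 3 ✓
(B=A63, F=R80): 1 row → D = 12 ✓
(B=A63, F=R67): 1 row → D = 12 ✓
Two rows agree on {B, F} but differ on D, so {B, F} -> D does not hold.

No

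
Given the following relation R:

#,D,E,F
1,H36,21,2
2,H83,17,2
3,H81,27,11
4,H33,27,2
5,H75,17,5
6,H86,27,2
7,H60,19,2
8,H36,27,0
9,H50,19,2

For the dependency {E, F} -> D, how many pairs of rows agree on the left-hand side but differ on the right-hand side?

2

(E=27, F=2): violating pairs (4,6) — 1 pair.
(E=19, F=2): violating pairs (7,9) — 1 pair.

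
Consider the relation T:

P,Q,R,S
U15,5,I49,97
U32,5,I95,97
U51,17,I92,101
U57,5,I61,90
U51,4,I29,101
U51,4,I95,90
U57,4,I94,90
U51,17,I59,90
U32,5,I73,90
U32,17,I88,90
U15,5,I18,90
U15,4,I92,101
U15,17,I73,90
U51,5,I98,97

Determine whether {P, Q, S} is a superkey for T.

All 14 rows have distinct {P, Q, S} values, so {P, Q, S} → (all attributes) holds and {P, Q, S} is a superkey.

Yes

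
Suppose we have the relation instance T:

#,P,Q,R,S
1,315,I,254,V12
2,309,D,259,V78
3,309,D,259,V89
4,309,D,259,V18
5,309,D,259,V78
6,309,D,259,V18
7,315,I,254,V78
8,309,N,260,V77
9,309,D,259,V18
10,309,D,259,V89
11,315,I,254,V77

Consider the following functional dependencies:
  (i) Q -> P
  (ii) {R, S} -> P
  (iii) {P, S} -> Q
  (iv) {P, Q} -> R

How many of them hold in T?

4

(i) Q -> P: every LHS value maps to a single RHS value — holds.
(ii) {R, S} -> P: every LHS value maps to a single RHS value — holds.
(iii) {P, S} -> Q: every LHS value maps to a single RHS value — holds.
(iv) {P, Q} -> R: every LHS value maps to a single RHS value — holds.
4 of the 4 dependencies hold.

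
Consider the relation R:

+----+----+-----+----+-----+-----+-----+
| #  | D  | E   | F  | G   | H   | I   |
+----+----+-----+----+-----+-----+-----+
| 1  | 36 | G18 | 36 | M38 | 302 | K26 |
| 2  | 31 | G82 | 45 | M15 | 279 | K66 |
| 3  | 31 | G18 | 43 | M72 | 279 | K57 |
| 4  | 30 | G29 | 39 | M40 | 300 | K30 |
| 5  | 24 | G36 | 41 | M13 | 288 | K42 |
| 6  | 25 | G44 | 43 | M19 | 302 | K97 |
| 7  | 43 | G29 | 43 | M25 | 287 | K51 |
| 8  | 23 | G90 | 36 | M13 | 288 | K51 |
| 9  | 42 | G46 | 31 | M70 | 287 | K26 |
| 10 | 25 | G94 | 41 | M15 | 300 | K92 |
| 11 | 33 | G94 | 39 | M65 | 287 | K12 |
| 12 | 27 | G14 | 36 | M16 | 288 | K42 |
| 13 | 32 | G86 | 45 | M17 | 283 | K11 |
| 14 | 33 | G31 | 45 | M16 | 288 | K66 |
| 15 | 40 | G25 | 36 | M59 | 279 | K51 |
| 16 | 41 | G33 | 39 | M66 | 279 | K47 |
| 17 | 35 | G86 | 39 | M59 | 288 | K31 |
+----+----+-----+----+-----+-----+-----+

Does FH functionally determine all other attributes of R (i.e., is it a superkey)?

No

Rows 8 and 12 have the same FH value (F=36, H=288) but are distinct tuples, so FH does not determine every attribute — not a superkey.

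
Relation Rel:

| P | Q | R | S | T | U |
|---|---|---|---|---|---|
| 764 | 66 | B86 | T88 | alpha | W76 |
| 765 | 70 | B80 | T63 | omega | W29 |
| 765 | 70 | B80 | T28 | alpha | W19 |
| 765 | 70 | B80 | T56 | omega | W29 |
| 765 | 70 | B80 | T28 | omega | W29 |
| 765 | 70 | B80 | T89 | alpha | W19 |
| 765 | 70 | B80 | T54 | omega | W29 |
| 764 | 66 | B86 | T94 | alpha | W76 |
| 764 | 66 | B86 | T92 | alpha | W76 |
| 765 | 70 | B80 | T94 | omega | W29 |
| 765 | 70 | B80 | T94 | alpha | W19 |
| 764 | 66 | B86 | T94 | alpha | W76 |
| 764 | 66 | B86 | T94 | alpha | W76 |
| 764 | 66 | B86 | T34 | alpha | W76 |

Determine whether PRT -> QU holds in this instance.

Yes

(P=764, R=B86, T=alpha): 6 rows → {Q,U} = (66, W76), (66, W76), (66, W76), (66, W76), (66, W76), (66, W76) ✓
(P=765, R=B80, T=omega): 5 rows → {Q,U} = (70, W29), (70, W29), (70, W29), (70, W29), (70, W29) ✓
(P=765, R=B80, T=alpha): 3 rows → {Q,U} = (70, W19), (70, W19), (70, W19) ✓
Every PRT value is associated with a single QU value, so PRT -> QU holds.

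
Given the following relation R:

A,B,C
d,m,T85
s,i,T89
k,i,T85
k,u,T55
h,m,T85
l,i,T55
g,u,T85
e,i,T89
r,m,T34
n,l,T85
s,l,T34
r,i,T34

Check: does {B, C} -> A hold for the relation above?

No

(B=m, C=T85): 2 rows → A takes values {d, h} — violation
(B=i, C=T89): 2 rows → A takes values {s, e} — violation
(B=i, C=T85): 1 row → A = k ✓
(B=u, C=T55): 1 row → A = k ✓
(B=i, C=T55): 1 row → A = l ✓
(B=u, C=T85): 1 row → A = g ✓
(B=m, C=T34): 1 row → A = r ✓
(B=l, C=T85): 1 row → A = n ✓
(B=l, C=T34): 1 row → A = s ✓
(B=i, C=T34): 1 row → A = r ✓
Two rows agree on {B, C} but differ on A, so {B, C} -> A does not hold.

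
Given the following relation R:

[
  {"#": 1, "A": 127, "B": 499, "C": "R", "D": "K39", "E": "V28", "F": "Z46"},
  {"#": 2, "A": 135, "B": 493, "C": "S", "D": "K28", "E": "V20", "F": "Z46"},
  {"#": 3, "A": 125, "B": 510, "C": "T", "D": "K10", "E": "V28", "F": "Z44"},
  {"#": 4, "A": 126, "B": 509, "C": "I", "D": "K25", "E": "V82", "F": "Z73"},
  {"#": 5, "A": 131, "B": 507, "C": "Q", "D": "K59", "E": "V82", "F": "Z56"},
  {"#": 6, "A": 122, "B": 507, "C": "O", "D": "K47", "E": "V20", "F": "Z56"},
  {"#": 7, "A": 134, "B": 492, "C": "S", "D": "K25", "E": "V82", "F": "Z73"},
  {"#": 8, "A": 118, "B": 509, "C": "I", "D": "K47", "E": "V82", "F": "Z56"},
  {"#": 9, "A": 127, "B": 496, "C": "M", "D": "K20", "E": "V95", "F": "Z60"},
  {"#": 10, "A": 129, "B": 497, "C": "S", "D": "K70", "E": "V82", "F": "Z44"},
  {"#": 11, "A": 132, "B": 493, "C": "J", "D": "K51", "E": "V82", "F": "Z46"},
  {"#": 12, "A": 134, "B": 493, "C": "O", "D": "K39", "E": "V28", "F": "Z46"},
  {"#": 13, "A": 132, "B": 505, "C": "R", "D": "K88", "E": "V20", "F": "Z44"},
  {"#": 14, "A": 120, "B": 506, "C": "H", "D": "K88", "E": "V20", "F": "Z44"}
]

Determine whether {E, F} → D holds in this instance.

(E=V28, F=Z46): rows 1, 12 → D = K39, K39 ✓
(E=V20, F=Z46): row 2 → D = K28 ✓
(E=V28, F=Z44): row 3 → D = K10 ✓
(E=V82, F=Z73): rows 4, 7 → D = K25, K25 ✓
(E=V82, F=Z56): rows 5, 8 → D takes values {K59, K47} — violation
(E=V20, F=Z56): row 6 → D = K47 ✓
(E=V95, F=Z60): row 9 → D = K20 ✓
(E=V82, F=Z44): row 10 → D = K70 ✓
(E=V82, F=Z46): row 11 → D = K51 ✓
(E=V20, F=Z44): rows 13, 14 → D = K88, K88 ✓
Two rows agree on {E, F} but differ on D, so {E, F} → D does not hold.

No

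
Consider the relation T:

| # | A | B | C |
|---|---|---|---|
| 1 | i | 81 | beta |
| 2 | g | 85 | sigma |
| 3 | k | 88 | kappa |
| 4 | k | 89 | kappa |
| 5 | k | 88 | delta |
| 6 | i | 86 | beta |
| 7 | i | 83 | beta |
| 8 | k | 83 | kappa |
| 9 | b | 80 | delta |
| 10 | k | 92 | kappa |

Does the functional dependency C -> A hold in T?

C=beta: rows 1, 6, 7 → A = i, i, i ✓
C=sigma: row 2 → A = g ✓
C=kappa: rows 3, 4, 8, 10 → A = k, k, k, k ✓
C=delta: rows 5, 9 → A takes values {k, b} — violation
Two rows agree on C but differ on A, so C -> A does not hold.

No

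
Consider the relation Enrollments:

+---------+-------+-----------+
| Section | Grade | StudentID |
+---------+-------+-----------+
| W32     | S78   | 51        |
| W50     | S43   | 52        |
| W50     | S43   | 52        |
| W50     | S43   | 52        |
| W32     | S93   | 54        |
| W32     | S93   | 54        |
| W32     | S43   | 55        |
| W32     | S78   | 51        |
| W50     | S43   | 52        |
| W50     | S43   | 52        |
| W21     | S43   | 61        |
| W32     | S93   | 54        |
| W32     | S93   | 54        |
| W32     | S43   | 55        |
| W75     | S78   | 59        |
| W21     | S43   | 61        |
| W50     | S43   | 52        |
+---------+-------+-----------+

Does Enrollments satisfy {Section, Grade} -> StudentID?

Yes

(Section=W32, Grade=S78): 2 rows → StudentID = 51, 51 ✓
(Section=W50, Grade=S43): 6 rows → StudentID = 52, 52, 52, 52, 52, 52 ✓
(Section=W32, Grade=S93): 4 rows → StudentID = 54, 54, 54, 54 ✓
(Section=W32, Grade=S43): 2 rows → StudentID = 55, 55 ✓
(Section=W21, Grade=S43): 2 rows → StudentID = 61, 61 ✓
(Section=W75, Grade=S78): 1 row → StudentID = 59 ✓
Every {Section, Grade} value is associated with a single StudentID value, so {Section, Grade} -> StudentID holds.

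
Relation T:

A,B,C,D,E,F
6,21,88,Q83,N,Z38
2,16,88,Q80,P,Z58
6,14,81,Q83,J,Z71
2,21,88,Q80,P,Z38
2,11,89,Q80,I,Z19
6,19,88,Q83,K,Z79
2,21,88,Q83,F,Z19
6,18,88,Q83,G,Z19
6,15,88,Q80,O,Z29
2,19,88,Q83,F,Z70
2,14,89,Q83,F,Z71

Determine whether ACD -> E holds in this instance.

No

(A=6, C=88, D=Q83): 3 rows → E takes values {N, K, G} — violation
(A=2, C=88, D=Q80): 2 rows → E = P, P ✓
(A=6, C=81, D=Q83): 1 row → E = J ✓
(A=2, C=89, D=Q80): 1 row → E = I ✓
(A=2, C=88, D=Q83): 2 rows → E = F, F ✓
(A=6, C=88, D=Q80): 1 row → E = O ✓
(A=2, C=89, D=Q83): 1 row → E = F ✓
Two rows agree on ACD but differ on E, so ACD -> E does not hold.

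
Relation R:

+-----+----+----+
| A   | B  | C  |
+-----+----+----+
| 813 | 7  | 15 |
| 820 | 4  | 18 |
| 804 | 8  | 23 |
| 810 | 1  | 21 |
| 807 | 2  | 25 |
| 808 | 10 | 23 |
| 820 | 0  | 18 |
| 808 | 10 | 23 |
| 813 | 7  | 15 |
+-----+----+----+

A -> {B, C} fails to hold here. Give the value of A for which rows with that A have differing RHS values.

820

A=813: 2 rows → {B,C} = (7, 15), (7, 15) ✓
A=820: 2 rows → {B,C} takes values {(4, 18), (0, 18)} — violation
A=804: 1 row → {B,C} = (8, 23) ✓
A=810: 1 row → {B,C} = (1, 21) ✓
A=807: 1 row → {B,C} = (2, 25) ✓
A=808: 2 rows → {B,C} = (10, 23), (10, 23) ✓
The only A value with inconsistent RHS is A=820.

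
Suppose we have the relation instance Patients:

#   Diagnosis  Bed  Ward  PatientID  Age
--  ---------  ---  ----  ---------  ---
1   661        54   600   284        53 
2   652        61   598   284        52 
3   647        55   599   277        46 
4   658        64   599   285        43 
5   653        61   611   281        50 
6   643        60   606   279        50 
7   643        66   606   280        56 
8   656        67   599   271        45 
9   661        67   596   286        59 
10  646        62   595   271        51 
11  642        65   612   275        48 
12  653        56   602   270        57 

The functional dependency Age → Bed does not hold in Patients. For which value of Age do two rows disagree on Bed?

Age=53: row 1 → Bed = 54 ✓
Age=52: row 2 → Bed = 61 ✓
Age=46: row 3 → Bed = 55 ✓
Age=43: row 4 → Bed = 64 ✓
Age=50: rows 5, 6 → Bed takes values {61, 60} — violation
Age=56: row 7 → Bed = 66 ✓
Age=45: row 8 → Bed = 67 ✓
Age=59: row 9 → Bed = 67 ✓
Age=51: row 10 → Bed = 62 ✓
Age=48: row 11 → Bed = 65 ✓
Age=57: row 12 → Bed = 56 ✓
The only Age value with inconsistent Bed is Age=50.

50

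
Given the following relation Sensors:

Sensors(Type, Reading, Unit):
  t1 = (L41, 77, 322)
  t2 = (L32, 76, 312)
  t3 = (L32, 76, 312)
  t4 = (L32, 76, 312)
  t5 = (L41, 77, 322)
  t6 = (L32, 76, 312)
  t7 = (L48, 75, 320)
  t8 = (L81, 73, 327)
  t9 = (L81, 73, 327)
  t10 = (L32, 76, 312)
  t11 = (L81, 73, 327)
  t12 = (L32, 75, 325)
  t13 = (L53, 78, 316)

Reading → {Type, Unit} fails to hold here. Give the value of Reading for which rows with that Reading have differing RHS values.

Reading=77: rows 1, 5 → {Type,Unit} = (L41, 322), (L41, 322) ✓
Reading=76: rows 2, 3, 4, 6, 10 → {Type,Unit} = (L32, 312), (L32, 312), (L32, 312), (L32, 312), (L32, 312) ✓
Reading=75: rows 7, 12 → {Type,Unit} takes values {(L48, 320), (L32, 325)} — violation
Reading=73: rows 8, 9, 11 → {Type,Unit} = (L81, 327), (L81, 327), (L81, 327) ✓
Reading=78: row 13 → {Type,Unit} = (L53, 316) ✓
The only Reading value with inconsistent RHS is Reading=75.

75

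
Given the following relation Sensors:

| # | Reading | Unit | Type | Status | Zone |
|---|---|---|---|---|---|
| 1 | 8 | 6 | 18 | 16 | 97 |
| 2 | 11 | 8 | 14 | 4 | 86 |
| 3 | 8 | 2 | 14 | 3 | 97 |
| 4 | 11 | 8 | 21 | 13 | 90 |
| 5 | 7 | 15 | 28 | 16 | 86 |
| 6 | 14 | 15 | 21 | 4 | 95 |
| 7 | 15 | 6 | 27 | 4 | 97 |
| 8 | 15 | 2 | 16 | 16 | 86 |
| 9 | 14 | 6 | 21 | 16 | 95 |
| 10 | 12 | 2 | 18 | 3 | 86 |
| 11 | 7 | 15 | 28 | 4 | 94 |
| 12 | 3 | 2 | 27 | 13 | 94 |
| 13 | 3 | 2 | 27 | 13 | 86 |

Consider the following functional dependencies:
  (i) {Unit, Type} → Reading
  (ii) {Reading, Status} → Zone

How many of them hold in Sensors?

1

(i) {Unit, Type} → Reading: every LHS value maps to a single RHS value — holds.
(ii) {Reading, Status} → Zone: (Reading=3, Status=13): rows 12, 13 → Zone takes values {94, 86} — violation — fails.
1 of the 2 dependencies holds.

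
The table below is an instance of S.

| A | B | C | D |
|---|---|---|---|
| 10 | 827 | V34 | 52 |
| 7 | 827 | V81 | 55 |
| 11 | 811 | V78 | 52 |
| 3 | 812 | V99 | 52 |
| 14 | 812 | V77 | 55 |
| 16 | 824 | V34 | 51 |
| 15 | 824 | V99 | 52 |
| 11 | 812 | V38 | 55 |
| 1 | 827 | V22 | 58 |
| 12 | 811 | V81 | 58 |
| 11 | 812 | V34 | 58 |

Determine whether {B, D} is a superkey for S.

No

Two distinct rows share (B=812, D=55), so {B, D} does not determine every attribute — not a superkey.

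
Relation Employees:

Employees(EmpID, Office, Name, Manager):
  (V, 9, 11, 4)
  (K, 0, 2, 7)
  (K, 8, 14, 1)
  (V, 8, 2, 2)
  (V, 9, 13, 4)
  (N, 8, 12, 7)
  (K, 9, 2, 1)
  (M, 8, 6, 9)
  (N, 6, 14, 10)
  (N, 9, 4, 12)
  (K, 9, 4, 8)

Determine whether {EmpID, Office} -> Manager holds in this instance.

(EmpID=V, Office=9): 2 rows → Manager = 4, 4 ✓
(EmpID=K, Office=0): 1 row → Manager = 7 ✓
(EmpID=K, Office=8): 1 row → Manager = 1 ✓
(EmpID=V, Office=8): 1 row → Manager = 2 ✓
(EmpID=N, Office=8): 1 row → Manager = 7 ✓
(EmpID=K, Office=9): 2 rows → Manager takes values {1, 8} — violation
(EmpID=M, Office=8): 1 row → Manager = 9 ✓
(EmpID=N, Office=6): 1 row → Manager = 10 ✓
(EmpID=N, Office=9): 1 row → Manager = 12 ✓
Two rows agree on {EmpID, Office} but differ on Manager, so {EmpID, Office} -> Manager does not hold.

No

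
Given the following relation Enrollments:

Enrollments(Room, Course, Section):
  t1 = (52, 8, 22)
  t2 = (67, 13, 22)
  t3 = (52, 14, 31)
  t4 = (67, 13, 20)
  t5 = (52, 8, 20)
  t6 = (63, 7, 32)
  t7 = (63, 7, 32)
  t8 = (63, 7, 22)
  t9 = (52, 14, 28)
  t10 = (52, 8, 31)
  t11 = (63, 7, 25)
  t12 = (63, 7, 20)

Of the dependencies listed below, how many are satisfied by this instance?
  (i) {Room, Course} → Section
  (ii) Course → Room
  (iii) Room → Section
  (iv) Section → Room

(i) {Room, Course} → Section: (Room=52, Course=8): rows 1, 5, 10 → Section takes values {22, 20, 31} — violation; (Room=67, Course=13): rows 2, 4 → Section takes values {22, 20} — violation; (Room=52, Course=14): rows 3, 9 → Section takes values {31, 28} — violation; (Room=63, Course=7): rows 6, 7, 8, 11, 12 → Section takes values {32, 22, 25, 20} — violation — fails.
(ii) Course → Room: every LHS value maps to a single RHS value — holds.
(iii) Room → Section: Room=52: rows 1, 3, 5, 9, 10 → Section takes values {22, 31, 20, 28} — violation; Room=67: rows 2, 4 → Section takes values {22, 20} — violation; Room=63: rows 6, 7, 8, 11, 12 → Section takes values {32, 22, 25, 20} — violation — fails.
(iv) Section → Room: Section=22: rows 1, 2, 8 → Room takes values {52, 67, 63} — violation; Section=20: rows 4, 5, 12 → Room takes values {67, 52, 63} — violation — fails.
1 of the 4 dependencies holds.

1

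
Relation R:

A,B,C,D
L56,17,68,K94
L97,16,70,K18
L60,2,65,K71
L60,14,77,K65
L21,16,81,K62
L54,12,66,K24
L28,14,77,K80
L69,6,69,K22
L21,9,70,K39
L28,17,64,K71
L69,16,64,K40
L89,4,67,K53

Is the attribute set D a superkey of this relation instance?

Two distinct rows share D=K71, so D does not determine every attribute — not a superkey.

No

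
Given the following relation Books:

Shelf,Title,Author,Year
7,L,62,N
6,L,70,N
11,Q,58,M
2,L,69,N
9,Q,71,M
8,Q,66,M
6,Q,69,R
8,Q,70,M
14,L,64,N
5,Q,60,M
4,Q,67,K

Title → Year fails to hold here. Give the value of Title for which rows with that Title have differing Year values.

Q

Title=L: 4 rows → Year = N, N, N, N ✓
Title=Q: 7 rows → Year takes values {M, R, K} — violation
The only Title value with inconsistent Year is Title=Q.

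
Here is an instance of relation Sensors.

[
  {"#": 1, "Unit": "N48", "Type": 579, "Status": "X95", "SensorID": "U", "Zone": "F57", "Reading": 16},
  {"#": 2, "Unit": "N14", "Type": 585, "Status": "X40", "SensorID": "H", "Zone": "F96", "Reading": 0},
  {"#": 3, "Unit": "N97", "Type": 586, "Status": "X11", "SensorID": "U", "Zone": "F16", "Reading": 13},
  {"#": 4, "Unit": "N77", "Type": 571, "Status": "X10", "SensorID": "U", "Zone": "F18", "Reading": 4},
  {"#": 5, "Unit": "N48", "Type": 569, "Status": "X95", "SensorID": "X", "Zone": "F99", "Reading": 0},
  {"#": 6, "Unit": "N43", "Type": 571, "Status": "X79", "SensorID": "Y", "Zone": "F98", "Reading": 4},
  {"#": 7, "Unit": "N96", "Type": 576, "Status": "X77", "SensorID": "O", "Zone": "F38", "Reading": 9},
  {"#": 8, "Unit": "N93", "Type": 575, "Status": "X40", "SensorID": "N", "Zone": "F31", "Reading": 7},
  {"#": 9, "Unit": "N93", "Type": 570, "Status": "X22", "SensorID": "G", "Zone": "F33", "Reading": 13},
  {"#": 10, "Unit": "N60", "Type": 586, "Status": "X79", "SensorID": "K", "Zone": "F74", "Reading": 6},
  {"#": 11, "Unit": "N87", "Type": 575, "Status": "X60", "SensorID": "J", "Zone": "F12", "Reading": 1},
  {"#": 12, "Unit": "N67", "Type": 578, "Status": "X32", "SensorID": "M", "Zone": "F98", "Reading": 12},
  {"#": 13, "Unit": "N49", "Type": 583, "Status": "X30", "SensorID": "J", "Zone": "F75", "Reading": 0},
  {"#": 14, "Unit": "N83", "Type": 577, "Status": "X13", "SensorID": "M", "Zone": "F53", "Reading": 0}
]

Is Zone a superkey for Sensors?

Rows 6 and 12 have the same Zone value Zone=F98 but are distinct tuples, so Zone does not determine every attribute — not a superkey.

No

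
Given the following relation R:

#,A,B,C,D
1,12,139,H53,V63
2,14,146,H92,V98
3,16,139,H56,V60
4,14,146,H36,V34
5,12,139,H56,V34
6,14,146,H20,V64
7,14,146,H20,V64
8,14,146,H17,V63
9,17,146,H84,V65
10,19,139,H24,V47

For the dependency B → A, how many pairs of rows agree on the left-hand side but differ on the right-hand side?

B=139: violating pairs (1,3), (1,10), (3,5), (3,10), (5,10) — 5 pairs.
B=146: violating pairs (2,9), (4,9), (6,9), (7,9), (8,9) — 5 pairs.

10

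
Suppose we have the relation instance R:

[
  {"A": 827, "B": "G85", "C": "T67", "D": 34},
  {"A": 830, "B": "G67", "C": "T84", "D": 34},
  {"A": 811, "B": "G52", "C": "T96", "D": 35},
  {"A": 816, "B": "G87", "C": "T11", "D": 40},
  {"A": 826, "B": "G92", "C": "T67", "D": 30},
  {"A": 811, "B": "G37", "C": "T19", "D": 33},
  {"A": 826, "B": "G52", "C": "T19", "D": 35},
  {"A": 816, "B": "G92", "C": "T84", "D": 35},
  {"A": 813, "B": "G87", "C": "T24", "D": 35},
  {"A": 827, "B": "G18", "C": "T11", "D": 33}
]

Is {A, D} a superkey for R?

All 10 rows have distinct {A, D} values, so {A, D} → (all attributes) holds and {A, D} is a superkey.

Yes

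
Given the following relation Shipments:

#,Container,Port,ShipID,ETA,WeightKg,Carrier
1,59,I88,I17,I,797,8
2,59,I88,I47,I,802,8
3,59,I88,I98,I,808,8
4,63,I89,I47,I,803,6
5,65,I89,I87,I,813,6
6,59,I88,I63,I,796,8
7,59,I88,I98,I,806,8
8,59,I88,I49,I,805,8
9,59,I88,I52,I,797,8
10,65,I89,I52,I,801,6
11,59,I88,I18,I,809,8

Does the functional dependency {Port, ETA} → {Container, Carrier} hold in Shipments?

No

(Port=I88, ETA=I): rows 1, 2, 3, 6, 7, 8, 9, 11 → {Container,Carrier} = (59, 8), (59, 8), (59, 8), (59, 8), (59, 8), (59, 8), (59, 8), (59, 8) ✓
(Port=I89, ETA=I): rows 4, 5, 10 → {Container,Carrier} takes values {(63, 6), (65, 6)} — violation
Two rows agree on {Port, ETA} but differ on {Container, Carrier}, so {Port, ETA} → {Container, Carrier} does not hold.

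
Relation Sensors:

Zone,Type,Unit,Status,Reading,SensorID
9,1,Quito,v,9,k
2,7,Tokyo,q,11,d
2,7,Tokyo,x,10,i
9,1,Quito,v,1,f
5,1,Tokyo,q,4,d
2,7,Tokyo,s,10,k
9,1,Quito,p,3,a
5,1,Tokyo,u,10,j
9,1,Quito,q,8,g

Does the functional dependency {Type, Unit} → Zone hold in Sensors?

(Type=1, Unit=Quito): 4 rows → Zone = 9, 9, 9, 9 ✓
(Type=7, Unit=Tokyo): 3 rows → Zone = 2, 2, 2 ✓
(Type=1, Unit=Tokyo): 2 rows → Zone = 5, 5 ✓
Every {Type, Unit} value is associated with a single Zone value, so {Type, Unit} → Zone holds.

Yes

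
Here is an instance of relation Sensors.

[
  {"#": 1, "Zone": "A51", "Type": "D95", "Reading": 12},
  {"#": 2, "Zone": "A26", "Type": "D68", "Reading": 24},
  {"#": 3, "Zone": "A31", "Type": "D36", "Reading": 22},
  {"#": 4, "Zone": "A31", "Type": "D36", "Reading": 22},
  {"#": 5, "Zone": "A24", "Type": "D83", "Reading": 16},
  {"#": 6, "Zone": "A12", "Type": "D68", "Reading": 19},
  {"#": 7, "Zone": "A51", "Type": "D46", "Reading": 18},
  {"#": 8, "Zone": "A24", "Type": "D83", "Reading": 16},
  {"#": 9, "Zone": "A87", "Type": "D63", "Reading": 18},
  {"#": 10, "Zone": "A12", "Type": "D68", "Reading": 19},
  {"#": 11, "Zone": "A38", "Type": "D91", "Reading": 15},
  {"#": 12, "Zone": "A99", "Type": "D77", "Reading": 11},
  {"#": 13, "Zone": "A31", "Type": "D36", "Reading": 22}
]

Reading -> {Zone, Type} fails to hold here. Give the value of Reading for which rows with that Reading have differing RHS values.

Reading=12: row 1 → {Zone,Type} = (A51, D95) ✓
Reading=24: row 2 → {Zone,Type} = (A26, D68) ✓
Reading=22: rows 3, 4, 13 → {Zone,Type} = (A31, D36), (A31, D36), (A31, D36) ✓
Reading=16: rows 5, 8 → {Zone,Type} = (A24, D83), (A24, D83) ✓
Reading=19: rows 6, 10 → {Zone,Type} = (A12, D68), (A12, D68) ✓
Reading=18: rows 7, 9 → {Zone,Type} takes values {(A51, D46), (A87, D63)} — violation
Reading=15: row 11 → {Zone,Type} = (A38, D91) ✓
Reading=11: row 12 → {Zone,Type} = (A99, D77) ✓
The only Reading value with inconsistent RHS is Reading=18.

18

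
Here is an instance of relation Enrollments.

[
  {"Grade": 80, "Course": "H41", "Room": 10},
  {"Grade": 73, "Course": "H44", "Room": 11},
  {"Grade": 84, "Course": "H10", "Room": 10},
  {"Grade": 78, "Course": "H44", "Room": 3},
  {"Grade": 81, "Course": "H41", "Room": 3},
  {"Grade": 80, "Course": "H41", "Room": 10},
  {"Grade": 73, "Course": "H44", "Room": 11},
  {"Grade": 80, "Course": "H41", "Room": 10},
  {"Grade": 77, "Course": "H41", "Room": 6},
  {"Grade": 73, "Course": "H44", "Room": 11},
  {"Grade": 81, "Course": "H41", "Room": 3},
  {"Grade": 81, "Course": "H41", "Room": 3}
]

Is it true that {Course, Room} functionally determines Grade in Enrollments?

Yes

(Course=H41, Room=10): 3 rows → Grade = 80, 80, 80 ✓
(Course=H44, Room=11): 3 rows → Grade = 73, 73, 73 ✓
(Course=H10, Room=10): 1 row → Grade = 84 ✓
(Course=H44, Room=3): 1 row → Grade = 78 ✓
(Course=H41, Room=3): 3 rows → Grade = 81, 81, 81 ✓
(Course=H41, Room=6): 1 row → Grade = 77 ✓
Every {Course, Room} value is associated with a single Grade value, so {Course, Room} → Grade holds.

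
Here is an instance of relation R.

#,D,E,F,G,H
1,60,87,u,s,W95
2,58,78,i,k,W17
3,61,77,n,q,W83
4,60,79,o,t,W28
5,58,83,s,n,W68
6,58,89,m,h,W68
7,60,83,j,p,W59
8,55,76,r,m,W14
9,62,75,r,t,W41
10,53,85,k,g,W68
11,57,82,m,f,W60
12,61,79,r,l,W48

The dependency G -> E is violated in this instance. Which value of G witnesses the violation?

t

G=s: row 1 → E = 87 ✓
G=k: row 2 → E = 78 ✓
G=q: row 3 → E = 77 ✓
G=t: rows 4, 9 → E takes values {79, 75} — violation
G=n: row 5 → E = 83 ✓
G=h: row 6 → E = 89 ✓
G=p: row 7 → E = 83 ✓
G=m: row 8 → E = 76 ✓
G=g: row 10 → E = 85 ✓
G=f: row 11 → E = 82 ✓
G=l: row 12 → E = 79 ✓
The only G value with inconsistent E is G=t.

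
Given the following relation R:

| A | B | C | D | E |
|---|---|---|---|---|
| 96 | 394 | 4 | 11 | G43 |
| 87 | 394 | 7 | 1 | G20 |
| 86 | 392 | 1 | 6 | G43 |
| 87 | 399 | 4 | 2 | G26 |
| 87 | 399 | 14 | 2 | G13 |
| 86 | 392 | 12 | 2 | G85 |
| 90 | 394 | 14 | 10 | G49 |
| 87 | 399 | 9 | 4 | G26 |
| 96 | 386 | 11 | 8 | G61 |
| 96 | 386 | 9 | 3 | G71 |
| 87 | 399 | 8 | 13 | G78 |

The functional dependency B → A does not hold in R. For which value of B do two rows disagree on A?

B=394: 3 rows → A takes values {96, 87, 90} — violation
B=392: 2 rows → A = 86, 86 ✓
B=399: 4 rows → A = 87, 87, 87, 87 ✓
B=386: 2 rows → A = 96, 96 ✓
The only B value with inconsistent A is B=394.

394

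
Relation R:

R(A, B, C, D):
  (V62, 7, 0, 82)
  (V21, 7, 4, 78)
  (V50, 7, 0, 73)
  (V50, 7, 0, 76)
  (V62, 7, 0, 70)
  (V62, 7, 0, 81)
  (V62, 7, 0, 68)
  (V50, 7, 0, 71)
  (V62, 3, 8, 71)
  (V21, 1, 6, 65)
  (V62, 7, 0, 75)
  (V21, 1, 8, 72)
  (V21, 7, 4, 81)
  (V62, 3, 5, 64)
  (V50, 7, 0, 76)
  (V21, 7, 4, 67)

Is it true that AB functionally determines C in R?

(A=V62, B=7): 5 rows → C = 0, 0, 0, 0, 0 ✓
(A=V21, B=7): 3 rows → C = 4, 4, 4 ✓
(A=V50, B=7): 4 rows → C = 0, 0, 0, 0 ✓
(A=V62, B=3): 2 rows → C takes values {8, 5} — violation
(A=V21, B=1): 2 rows → C takes values {6, 8} — violation
Two rows agree on AB but differ on C, so AB → C does not hold.

No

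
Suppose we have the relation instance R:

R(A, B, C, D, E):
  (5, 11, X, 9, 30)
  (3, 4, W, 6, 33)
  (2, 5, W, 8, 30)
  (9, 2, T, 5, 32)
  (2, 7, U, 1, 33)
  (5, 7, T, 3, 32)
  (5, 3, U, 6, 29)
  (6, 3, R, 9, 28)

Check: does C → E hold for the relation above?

No

C=X: 1 row → E = 30 ✓
C=W: 2 rows → E takes values {33, 30} — violation
C=T: 2 rows → E = 32, 32 ✓
C=U: 2 rows → E takes values {33, 29} — violation
C=R: 1 row → E = 28 ✓
Two rows agree on C but differ on E, so C → E does not hold.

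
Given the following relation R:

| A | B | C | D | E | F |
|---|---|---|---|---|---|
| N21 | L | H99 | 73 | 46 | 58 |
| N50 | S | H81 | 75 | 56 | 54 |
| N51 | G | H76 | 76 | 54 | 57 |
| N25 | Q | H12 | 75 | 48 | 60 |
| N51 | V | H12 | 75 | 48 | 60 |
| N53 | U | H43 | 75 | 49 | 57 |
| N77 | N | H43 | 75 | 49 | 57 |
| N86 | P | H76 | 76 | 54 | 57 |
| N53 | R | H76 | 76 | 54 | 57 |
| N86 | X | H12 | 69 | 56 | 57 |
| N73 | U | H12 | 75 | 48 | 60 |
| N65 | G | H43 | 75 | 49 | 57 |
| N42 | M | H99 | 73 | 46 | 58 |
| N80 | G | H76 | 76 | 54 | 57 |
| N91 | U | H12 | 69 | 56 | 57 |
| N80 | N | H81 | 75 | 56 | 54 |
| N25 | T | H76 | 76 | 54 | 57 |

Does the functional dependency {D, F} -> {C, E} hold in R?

Yes

(D=73, F=58): 2 rows → {C,E} = (H99, 46), (H99, 46) ✓
(D=75, F=54): 2 rows → {C,E} = (H81, 56), (H81, 56) ✓
(D=76, F=57): 5 rows → {C,E} = (H76, 54), (H76, 54), (H76, 54), (H76, 54), (H76, 54) ✓
(D=75, F=60): 3 rows → {C,E} = (H12, 48), (H12, 48), (H12, 48) ✓
(D=75, F=57): 3 rows → {C,E} = (H43, 49), (H43, 49), (H43, 49) ✓
(D=69, F=57): 2 rows → {C,E} = (H12, 56), (H12, 56) ✓
Every {D, F} value is associated with a single {C, E} value, so {D, F} -> {C, E} holds.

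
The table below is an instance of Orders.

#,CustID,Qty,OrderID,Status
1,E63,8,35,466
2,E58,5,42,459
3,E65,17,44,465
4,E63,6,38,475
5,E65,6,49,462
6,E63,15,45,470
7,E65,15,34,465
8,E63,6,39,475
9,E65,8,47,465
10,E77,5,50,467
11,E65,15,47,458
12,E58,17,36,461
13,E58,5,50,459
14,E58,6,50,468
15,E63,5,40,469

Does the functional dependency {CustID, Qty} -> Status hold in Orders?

No

(CustID=E63, Qty=8): row 1 → Status = 466 ✓
(CustID=E58, Qty=5): rows 2, 13 → Status = 459, 459 ✓
(CustID=E65, Qty=17): row 3 → Status = 465 ✓
(CustID=E63, Qty=6): rows 4, 8 → Status = 475, 475 ✓
(CustID=E65, Qty=6): row 5 → Status = 462 ✓
(CustID=E63, Qty=15): row 6 → Status = 470 ✓
(CustID=E65, Qty=15): rows 7, 11 → Status takes values {465, 458} — violation
(CustID=E65, Qty=8): row 9 → Status = 465 ✓
(CustID=E77, Qty=5): row 10 → Status = 467 ✓
(CustID=E58, Qty=17): row 12 → Status = 461 ✓
(CustID=E58, Qty=6): row 14 → Status = 468 ✓
(CustID=E63, Qty=5): row 15 → Status = 469 ✓
Two rows agree on {CustID, Qty} but differ on Status, so {CustID, Qty} -> Status does not hold.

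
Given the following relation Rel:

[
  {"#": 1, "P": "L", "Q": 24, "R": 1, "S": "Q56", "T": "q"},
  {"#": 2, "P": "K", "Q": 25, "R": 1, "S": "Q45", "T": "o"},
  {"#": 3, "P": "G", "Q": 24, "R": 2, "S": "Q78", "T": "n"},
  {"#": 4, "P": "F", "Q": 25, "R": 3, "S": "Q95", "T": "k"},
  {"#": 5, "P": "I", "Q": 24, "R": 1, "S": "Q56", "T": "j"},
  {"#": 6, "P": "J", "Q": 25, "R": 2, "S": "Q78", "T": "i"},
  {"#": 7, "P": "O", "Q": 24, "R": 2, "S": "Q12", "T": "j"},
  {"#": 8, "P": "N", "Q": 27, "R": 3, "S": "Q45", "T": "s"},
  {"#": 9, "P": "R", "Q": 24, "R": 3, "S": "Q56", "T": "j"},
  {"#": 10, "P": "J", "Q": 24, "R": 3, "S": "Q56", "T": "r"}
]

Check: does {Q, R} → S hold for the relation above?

(Q=24, R=1): rows 1, 5 → S = Q56, Q56 ✓
(Q=25, R=1): row 2 → S = Q45 ✓
(Q=24, R=2): rows 3, 7 → S takes values {Q78, Q12} — violation
(Q=25, R=3): row 4 → S = Q95 ✓
(Q=25, R=2): row 6 → S = Q78 ✓
(Q=27, R=3): row 8 → S = Q45 ✓
(Q=24, R=3): rows 9, 10 → S = Q56, Q56 ✓
Two rows agree on {Q, R} but differ on S, so {Q, R} → S does not hold.

No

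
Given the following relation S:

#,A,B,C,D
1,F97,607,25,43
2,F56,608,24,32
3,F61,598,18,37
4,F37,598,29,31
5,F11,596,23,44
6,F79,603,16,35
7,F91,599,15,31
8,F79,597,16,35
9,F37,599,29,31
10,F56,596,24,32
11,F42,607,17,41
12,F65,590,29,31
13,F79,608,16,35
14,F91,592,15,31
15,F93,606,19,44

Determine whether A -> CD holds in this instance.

Yes

A=F97: row 1 → {C,D} = (25, 43) ✓
A=F56: rows 2, 10 → {C,D} = (24, 32), (24, 32) ✓
A=F61: row 3 → {C,D} = (18, 37) ✓
A=F37: rows 4, 9 → {C,D} = (29, 31), (29, 31) ✓
A=F11: row 5 → {C,D} = (23, 44) ✓
A=F79: rows 6, 8, 13 → {C,D} = (16, 35), (16, 35), (16, 35) ✓
A=F91: rows 7, 14 → {C,D} = (15, 31), (15, 31) ✓
A=F42: row 11 → {C,D} = (17, 41) ✓
A=F65: row 12 → {C,D} = (29, 31) ✓
A=F93: row 15 → {C,D} = (19, 44) ✓
Every A value is associated with a single CD value, so A -> CD holds.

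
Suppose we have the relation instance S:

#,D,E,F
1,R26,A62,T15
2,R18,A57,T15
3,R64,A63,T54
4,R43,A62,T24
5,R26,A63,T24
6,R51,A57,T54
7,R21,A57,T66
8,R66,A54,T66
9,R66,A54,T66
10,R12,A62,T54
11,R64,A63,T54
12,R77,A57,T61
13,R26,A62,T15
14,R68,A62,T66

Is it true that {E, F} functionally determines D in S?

(E=A62, F=T15): rows 1, 13 → D = R26, R26 ✓
(E=A57, F=T15): row 2 → D = R18 ✓
(E=A63, F=T54): rows 3, 11 → D = R64, R64 ✓
(E=A62, F=T24): row 4 → D = R43 ✓
(E=A63, F=T24): row 5 → D = R26 ✓
(E=A57, F=T54): row 6 → D = R51 ✓
(E=A57, F=T66): row 7 → D = R21 ✓
(E=A54, F=T66): rows 8, 9 → D = R66, R66 ✓
(E=A62, F=T54): row 10 → D = R12 ✓
(E=A57, F=T61): row 12 → D = R77 ✓
(E=A62, F=T66): row 14 → D = R68 ✓
Every {E, F} value is associated with a single D value, so {E, F} -> D holds.

Yes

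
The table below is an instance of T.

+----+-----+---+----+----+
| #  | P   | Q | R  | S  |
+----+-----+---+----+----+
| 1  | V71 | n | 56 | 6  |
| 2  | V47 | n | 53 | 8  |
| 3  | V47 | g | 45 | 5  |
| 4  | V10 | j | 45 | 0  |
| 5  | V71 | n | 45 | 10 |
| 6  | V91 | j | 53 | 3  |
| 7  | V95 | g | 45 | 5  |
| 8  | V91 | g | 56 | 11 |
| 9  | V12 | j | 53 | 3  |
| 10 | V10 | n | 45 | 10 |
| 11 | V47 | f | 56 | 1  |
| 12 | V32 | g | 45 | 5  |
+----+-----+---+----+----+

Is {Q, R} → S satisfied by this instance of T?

Yes

(Q=n, R=56): row 1 → S = 6 ✓
(Q=n, R=53): row 2 → S = 8 ✓
(Q=g, R=45): rows 3, 7, 12 → S = 5, 5, 5 ✓
(Q=j, R=45): row 4 → S = 0 ✓
(Q=n, R=45): rows 5, 10 → S = 10, 10 ✓
(Q=j, R=53): rows 6, 9 → S = 3, 3 ✓
(Q=g, R=56): row 8 → S = 11 ✓
(Q=f, R=56): row 11 → S = 1 ✓
Every {Q, R} value is associated with a single S value, so {Q, R} → S holds.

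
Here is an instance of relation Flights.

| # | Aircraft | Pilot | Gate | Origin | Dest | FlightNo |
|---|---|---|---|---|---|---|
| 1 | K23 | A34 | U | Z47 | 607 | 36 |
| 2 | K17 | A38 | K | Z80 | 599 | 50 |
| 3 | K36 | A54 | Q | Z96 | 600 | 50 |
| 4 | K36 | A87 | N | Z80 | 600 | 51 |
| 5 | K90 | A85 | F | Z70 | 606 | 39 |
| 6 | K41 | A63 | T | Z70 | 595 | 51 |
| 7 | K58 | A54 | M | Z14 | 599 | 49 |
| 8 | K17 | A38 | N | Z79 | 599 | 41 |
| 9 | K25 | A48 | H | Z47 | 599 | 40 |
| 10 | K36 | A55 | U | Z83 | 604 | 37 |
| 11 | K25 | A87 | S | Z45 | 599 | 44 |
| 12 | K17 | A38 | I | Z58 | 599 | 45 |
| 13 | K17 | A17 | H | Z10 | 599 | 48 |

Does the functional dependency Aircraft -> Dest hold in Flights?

No

Aircraft=K23: row 1 → Dest = 607 ✓
Aircraft=K17: rows 2, 8, 12, 13 → Dest = 599, 599, 599, 599 ✓
Aircraft=K36: rows 3, 4, 10 → Dest takes values {600, 604} — violation
Aircraft=K90: row 5 → Dest = 606 ✓
Aircraft=K41: row 6 → Dest = 595 ✓
Aircraft=K58: row 7 → Dest = 599 ✓
Aircraft=K25: rows 9, 11 → Dest = 599, 599 ✓
Two rows agree on Aircraft but differ on Dest, so Aircraft -> Dest does not hold.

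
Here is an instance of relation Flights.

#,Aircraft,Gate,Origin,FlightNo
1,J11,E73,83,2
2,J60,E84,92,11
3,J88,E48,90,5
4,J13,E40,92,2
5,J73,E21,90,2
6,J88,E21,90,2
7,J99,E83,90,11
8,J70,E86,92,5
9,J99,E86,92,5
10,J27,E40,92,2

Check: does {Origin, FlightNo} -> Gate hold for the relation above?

(Origin=83, FlightNo=2): row 1 → Gate = E73 ✓
(Origin=92, FlightNo=11): row 2 → Gate = E84 ✓
(Origin=90, FlightNo=5): row 3 → Gate = E48 ✓
(Origin=92, FlightNo=2): rows 4, 10 → Gate = E40, E40 ✓
(Origin=90, FlightNo=2): rows 5, 6 → Gate = E21, E21 ✓
(Origin=90, FlightNo=11): row 7 → Gate = E83 ✓
(Origin=92, FlightNo=5): rows 8, 9 → Gate = E86, E86 ✓
Every {Origin, FlightNo} value is associated with a single Gate value, so {Origin, FlightNo} -> Gate holds.

Yes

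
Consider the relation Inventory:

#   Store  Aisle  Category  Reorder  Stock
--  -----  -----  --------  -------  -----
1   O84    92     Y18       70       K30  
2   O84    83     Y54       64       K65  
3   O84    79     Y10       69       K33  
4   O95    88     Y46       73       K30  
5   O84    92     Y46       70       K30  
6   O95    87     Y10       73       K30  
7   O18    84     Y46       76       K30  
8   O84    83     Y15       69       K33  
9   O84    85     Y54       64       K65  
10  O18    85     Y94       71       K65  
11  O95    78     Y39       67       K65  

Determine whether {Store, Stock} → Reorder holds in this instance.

(Store=O84, Stock=K30): rows 1, 5 → Reorder = 70, 70 ✓
(Store=O84, Stock=K65): rows 2, 9 → Reorder = 64, 64 ✓
(Store=O84, Stock=K33): rows 3, 8 → Reorder = 69, 69 ✓
(Store=O95, Stock=K30): rows 4, 6 → Reorder = 73, 73 ✓
(Store=O18, Stock=K30): row 7 → Reorder = 76 ✓
(Store=O18, Stock=K65): row 10 → Reorder = 71 ✓
(Store=O95, Stock=K65): row 11 → Reorder = 67 ✓
Every {Store, Stock} value is associated with a single Reorder value, so {Store, Stock} → Reorder holds.

Yes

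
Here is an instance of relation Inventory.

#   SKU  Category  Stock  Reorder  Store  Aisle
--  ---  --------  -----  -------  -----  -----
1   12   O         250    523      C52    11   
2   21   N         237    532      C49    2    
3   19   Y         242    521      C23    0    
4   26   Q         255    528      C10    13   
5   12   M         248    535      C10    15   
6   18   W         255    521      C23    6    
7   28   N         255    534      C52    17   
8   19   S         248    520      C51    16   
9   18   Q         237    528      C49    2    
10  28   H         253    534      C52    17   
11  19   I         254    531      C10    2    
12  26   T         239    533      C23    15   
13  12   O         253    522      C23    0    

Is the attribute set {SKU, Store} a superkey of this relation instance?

No

Rows 7 and 10 have the same {SKU, Store} value (SKU=28, Store=C52) but are distinct tuples, so {SKU, Store} does not determine every attribute — not a superkey.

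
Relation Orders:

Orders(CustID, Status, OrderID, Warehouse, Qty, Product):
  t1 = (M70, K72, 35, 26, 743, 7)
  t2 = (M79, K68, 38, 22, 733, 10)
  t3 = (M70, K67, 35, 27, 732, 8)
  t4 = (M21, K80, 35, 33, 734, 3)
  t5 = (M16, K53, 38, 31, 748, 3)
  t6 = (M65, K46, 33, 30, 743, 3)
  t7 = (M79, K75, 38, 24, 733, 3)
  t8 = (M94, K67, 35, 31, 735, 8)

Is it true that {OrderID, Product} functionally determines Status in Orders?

(OrderID=35, Product=7): row 1 → Status = K72 ✓
(OrderID=38, Product=10): row 2 → Status = K68 ✓
(OrderID=35, Product=8): rows 3, 8 → Status = K67, K67 ✓
(OrderID=35, Product=3): row 4 → Status = K80 ✓
(OrderID=38, Product=3): rows 5, 7 → Status takes values {K53, K75} — violation
(OrderID=33, Product=3): row 6 → Status = K46 ✓
Two rows agree on {OrderID, Product} but differ on Status, so {OrderID, Product} → Status does not hold.

No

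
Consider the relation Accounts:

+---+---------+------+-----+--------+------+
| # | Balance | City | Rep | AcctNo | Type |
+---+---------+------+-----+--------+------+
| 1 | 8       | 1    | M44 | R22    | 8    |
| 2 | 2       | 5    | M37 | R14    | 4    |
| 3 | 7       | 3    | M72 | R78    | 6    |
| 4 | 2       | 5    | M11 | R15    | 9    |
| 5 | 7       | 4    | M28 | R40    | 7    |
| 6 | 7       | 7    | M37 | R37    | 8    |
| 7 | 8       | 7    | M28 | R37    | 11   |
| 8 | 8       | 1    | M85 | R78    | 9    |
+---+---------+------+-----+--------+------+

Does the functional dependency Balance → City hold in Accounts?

Balance=8: rows 1, 7, 8 → City takes values {1, 7} — violation
Balance=2: rows 2, 4 → City = 5, 5 ✓
Balance=7: rows 3, 5, 6 → City takes values {3, 4, 7} — violation
Two rows agree on Balance but differ on City, so Balance → City does not hold.

No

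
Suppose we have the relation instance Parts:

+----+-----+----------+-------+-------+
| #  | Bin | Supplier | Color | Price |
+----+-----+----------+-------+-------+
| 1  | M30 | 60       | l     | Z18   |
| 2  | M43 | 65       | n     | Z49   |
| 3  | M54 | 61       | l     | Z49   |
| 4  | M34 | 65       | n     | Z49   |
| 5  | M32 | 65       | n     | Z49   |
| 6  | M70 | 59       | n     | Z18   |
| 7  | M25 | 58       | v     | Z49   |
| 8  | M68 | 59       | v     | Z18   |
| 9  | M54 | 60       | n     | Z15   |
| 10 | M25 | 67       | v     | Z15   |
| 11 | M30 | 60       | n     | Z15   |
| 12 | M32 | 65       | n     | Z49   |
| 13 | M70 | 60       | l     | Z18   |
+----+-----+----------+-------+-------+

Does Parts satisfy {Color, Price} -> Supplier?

(Color=l, Price=Z18): rows 1, 13 → Supplier = 60, 60 ✓
(Color=n, Price=Z49): rows 2, 4, 5, 12 → Supplier = 65, 65, 65, 65 ✓
(Color=l, Price=Z49): row 3 → Supplier = 61 ✓
(Color=n, Price=Z18): row 6 → Supplier = 59 ✓
(Color=v, Price=Z49): row 7 → Supplier = 58 ✓
(Color=v, Price=Z18): row 8 → Supplier = 59 ✓
(Color=n, Price=Z15): rows 9, 11 → Supplier = 60, 60 ✓
(Color=v, Price=Z15): row 10 → Supplier = 67 ✓
Every {Color, Price} value is associated with a single Supplier value, so {Color, Price} -> Supplier holds.

Yes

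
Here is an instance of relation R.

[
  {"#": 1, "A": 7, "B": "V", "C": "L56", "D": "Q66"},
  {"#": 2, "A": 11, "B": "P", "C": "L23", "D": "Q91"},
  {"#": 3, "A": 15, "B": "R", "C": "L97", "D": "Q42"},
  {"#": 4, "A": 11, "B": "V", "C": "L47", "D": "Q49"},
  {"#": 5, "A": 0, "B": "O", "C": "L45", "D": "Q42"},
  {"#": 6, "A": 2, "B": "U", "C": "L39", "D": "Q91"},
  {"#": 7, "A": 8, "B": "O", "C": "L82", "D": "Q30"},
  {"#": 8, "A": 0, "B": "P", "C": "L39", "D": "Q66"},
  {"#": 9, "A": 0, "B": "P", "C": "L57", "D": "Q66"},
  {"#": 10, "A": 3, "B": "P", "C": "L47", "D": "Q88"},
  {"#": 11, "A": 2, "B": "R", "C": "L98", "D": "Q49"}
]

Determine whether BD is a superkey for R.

Rows 8 and 9 have the same BD value (B=P, D=Q66) but are distinct tuples, so BD does not determine every attribute — not a superkey.

No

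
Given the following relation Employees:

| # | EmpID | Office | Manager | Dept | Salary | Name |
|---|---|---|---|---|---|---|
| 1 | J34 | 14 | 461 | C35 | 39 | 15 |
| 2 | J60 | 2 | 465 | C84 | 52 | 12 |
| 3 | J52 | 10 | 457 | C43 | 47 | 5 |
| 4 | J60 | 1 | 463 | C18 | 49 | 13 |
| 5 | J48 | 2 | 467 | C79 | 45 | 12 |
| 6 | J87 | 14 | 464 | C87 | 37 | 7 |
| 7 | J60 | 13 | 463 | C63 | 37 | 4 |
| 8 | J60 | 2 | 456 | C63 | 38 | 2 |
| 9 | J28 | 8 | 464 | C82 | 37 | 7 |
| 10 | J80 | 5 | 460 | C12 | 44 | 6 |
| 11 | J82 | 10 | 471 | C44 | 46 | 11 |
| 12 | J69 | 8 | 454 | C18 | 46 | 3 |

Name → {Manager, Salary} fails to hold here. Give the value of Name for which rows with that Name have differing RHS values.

12

Name=15: row 1 → {Manager,Salary} = (461, 39) ✓
Name=12: rows 2, 5 → {Manager,Salary} takes values {(465, 52), (467, 45)} — violation
Name=5: row 3 → {Manager,Salary} = (457, 47) ✓
Name=13: row 4 → {Manager,Salary} = (463, 49) ✓
Name=7: rows 6, 9 → {Manager,Salary} = (464, 37), (464, 37) ✓
Name=4: row 7 → {Manager,Salary} = (463, 37) ✓
Name=2: row 8 → {Manager,Salary} = (456, 38) ✓
Name=6: row 10 → {Manager,Salary} = (460, 44) ✓
Name=11: row 11 → {Manager,Salary} = (471, 46) ✓
Name=3: row 12 → {Manager,Salary} = (454, 46) ✓
The only Name value with inconsistent RHS is Name=12.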